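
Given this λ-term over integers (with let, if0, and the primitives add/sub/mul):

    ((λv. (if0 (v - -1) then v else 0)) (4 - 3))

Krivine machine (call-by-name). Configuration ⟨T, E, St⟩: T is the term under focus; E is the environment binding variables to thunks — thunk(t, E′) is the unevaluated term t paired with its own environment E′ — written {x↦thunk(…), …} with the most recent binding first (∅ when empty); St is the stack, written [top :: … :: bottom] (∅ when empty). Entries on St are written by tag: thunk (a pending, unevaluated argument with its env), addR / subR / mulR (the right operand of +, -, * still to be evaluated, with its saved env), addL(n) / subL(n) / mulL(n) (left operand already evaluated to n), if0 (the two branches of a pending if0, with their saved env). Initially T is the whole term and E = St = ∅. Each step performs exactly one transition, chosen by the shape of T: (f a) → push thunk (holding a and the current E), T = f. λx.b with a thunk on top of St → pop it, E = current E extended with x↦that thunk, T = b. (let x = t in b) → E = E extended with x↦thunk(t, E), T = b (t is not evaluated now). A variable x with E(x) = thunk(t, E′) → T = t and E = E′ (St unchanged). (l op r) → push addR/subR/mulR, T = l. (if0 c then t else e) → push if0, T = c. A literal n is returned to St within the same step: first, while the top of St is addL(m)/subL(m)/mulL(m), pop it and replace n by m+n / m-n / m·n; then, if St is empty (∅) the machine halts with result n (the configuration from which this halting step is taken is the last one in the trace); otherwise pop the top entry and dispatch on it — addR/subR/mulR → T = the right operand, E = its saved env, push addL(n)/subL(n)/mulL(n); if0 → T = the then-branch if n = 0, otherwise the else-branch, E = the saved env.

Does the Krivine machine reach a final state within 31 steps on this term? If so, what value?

Answer: 0

Derivation:
step 0: <T=((λv. (if0 (v - -1) then v else 0)) (4 - 3)), E=∅, St=∅>
step 1: <T=(λv. (if0 (v - -1) then v else 0)), E=∅, St=[thunk]>
step 2: <T=(if0 (v - -1) then v else 0), E={v↦thunk((4 - 3), ∅)}, St=∅>
step 3: <T=(v - -1), E={v↦thunk((4 - 3), ∅)}, St=[if0]>
step 4: <T=v, E={v↦thunk((4 - 3), ∅)}, St=[subR :: if0]>
step 5: <T=(4 - 3), E=∅, St=[subR :: if0]>
step 6: <T=4, E=∅, St=[subR :: subR :: if0]>
step 7: <T=3, E=∅, St=[subL(4) :: subR :: if0]>
step 8: <T=-1, E={v↦thunk((4 - 3), ∅)}, St=[subL(1) :: if0]>
step 9: <T=0, E={v↦thunk((4 - 3), ∅)}, St=∅>
→ final value 0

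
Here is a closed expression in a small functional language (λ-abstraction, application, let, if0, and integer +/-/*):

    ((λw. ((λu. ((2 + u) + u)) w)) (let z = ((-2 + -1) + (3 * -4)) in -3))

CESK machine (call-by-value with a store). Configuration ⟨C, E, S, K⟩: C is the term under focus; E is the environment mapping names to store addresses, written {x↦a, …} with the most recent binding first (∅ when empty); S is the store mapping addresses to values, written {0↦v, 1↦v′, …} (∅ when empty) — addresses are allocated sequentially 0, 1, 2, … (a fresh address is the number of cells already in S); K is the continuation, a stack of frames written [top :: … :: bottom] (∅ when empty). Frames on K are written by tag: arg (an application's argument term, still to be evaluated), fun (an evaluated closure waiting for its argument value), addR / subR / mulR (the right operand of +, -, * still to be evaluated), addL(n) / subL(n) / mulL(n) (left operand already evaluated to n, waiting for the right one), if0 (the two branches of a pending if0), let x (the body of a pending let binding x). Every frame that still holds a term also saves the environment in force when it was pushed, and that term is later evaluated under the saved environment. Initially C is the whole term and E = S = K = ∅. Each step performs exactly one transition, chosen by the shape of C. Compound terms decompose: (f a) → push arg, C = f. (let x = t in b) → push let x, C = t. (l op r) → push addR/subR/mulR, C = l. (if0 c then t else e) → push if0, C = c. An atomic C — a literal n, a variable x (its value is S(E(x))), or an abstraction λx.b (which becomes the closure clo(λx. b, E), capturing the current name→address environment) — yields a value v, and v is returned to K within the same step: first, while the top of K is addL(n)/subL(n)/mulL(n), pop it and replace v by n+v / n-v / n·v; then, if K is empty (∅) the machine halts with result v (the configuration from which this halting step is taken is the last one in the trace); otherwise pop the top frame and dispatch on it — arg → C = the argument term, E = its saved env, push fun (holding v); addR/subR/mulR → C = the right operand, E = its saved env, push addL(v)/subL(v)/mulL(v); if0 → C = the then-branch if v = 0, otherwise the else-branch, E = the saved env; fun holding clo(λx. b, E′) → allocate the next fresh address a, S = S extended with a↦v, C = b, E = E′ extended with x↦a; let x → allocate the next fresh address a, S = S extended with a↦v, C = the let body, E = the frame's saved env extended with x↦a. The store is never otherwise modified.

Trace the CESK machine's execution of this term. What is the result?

Answer: -4

Derivation:
0. [C=((λw. ((λu. ((2 + u) + u)) w)) (let z = ((-2 + -1) + (3 * -4)) in -3)) | E=∅ | S=∅ | K=∅]
1. [C=(λw. ((λu. ((2 + u) + u)) w)) | E=∅ | S=∅ | K=[arg]]
2. [C=(let z = ((-2 + -1) + (3 * -4)) in -3) | E=∅ | S=∅ | K=[fun]]
3. [C=((-2 + -1) + (3 * -4)) | E=∅ | S=∅ | K=[let z :: fun]]
4. [C=(-2 + -1) | E=∅ | S=∅ | K=[addR :: let z :: fun]]
5. [C=-2 | E=∅ | S=∅ | K=[addR :: addR :: let z :: fun]]
6. [C=-1 | E=∅ | S=∅ | K=[addL(-2) :: addR :: let z :: fun]]
7. [C=(3 * -4) | E=∅ | S=∅ | K=[addL(-3) :: let z :: fun]]
8. [C=3 | E=∅ | S=∅ | K=[mulR :: addL(-3) :: let z :: fun]]
9. [C=-4 | E=∅ | S=∅ | K=[mulL(3) :: addL(-3) :: let z :: fun]]
10. [C=-3 | E={z↦0} | S={0↦-15} | K=[fun]]
11. [C=((λu. ((2 + u) + u)) w) | E={w↦1} | S={0↦-15, 1↦-3} | K=∅]
12. [C=(λu. ((2 + u) + u)) | E={w↦1} | S={0↦-15, 1↦-3} | K=[arg]]
13. [C=w | E={w↦1} | S={0↦-15, 1↦-3} | K=[fun]]
14. [C=((2 + u) + u) | E={u↦2, w↦1} | S={0↦-15, 1↦-3, 2↦-3} | K=∅]
15. [C=(2 + u) | E={u↦2, w↦1} | S={0↦-15, 1↦-3, 2↦-3} | K=[addR]]
16. [C=2 | E={u↦2, w↦1} | S={0↦-15, 1↦-3, 2↦-3} | K=[addR :: addR]]
17. [C=u | E={u↦2, w↦1} | S={0↦-15, 1↦-3, 2↦-3} | K=[addL(2) :: addR]]
18. [C=u | E={u↦2, w↦1} | S={0↦-15, 1↦-3, 2↦-3} | K=[addL(-1)]]
→ final value -4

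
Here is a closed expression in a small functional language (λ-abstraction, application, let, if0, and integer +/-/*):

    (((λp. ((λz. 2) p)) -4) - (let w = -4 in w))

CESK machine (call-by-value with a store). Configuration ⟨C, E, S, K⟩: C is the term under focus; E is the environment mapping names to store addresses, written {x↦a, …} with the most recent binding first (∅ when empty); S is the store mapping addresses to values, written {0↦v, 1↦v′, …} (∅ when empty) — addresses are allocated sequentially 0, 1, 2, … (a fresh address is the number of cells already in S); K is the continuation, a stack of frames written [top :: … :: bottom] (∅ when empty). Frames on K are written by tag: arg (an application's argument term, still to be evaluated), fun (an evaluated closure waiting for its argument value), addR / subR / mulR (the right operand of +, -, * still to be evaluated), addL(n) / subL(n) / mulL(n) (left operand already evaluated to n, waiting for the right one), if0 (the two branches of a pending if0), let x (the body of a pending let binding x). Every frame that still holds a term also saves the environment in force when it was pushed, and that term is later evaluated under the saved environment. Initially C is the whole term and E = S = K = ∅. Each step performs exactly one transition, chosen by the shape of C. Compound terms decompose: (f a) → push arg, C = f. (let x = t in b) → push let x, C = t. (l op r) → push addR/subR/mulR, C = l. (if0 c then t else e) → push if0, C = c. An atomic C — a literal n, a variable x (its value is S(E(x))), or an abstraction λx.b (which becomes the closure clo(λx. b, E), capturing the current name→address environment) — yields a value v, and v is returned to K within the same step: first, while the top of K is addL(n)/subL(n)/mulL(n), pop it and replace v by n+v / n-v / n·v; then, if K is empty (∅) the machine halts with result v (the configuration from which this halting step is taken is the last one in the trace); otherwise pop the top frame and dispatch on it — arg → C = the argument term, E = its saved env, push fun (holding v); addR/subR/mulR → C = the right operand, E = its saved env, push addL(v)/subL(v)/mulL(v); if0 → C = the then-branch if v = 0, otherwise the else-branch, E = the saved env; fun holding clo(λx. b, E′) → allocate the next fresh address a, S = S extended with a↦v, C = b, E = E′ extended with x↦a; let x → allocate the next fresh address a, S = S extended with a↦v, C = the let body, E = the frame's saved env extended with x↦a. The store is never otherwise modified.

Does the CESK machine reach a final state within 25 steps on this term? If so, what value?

Answer: 6

Machine steps:
0. <C=(((λp. ((λz. 2) p)) -4) - (let w = -4 in w)), E=∅, S=∅, K=∅>
1. <C=((λp. ((λz. 2) p)) -4), E=∅, S=∅, K=[subR]>
2. <C=(λp. ((λz. 2) p)), E=∅, S=∅, K=[arg :: subR]>
3. <C=-4, E=∅, S=∅, K=[fun :: subR]>
4. <C=((λz. 2) p), E={p↦0}, S={0↦-4}, K=[subR]>
5. <C=(λz. 2), E={p↦0}, S={0↦-4}, K=[arg :: subR]>
6. <C=p, E={p↦0}, S={0↦-4}, K=[fun :: subR]>
7. <C=2, E={z↦1, p↦0}, S={0↦-4, 1↦-4}, K=[subR]>
8. <C=(let w = -4 in w), E=∅, S={0↦-4, 1↦-4}, K=[subL(2)]>
9. <C=-4, E=∅, S={0↦-4, 1↦-4}, K=[let w :: subL(2)]>
10. <C=w, E={w↦2}, S={0↦-4, 1↦-4, 2↦-4}, K=[subL(2)]>
→ final value 6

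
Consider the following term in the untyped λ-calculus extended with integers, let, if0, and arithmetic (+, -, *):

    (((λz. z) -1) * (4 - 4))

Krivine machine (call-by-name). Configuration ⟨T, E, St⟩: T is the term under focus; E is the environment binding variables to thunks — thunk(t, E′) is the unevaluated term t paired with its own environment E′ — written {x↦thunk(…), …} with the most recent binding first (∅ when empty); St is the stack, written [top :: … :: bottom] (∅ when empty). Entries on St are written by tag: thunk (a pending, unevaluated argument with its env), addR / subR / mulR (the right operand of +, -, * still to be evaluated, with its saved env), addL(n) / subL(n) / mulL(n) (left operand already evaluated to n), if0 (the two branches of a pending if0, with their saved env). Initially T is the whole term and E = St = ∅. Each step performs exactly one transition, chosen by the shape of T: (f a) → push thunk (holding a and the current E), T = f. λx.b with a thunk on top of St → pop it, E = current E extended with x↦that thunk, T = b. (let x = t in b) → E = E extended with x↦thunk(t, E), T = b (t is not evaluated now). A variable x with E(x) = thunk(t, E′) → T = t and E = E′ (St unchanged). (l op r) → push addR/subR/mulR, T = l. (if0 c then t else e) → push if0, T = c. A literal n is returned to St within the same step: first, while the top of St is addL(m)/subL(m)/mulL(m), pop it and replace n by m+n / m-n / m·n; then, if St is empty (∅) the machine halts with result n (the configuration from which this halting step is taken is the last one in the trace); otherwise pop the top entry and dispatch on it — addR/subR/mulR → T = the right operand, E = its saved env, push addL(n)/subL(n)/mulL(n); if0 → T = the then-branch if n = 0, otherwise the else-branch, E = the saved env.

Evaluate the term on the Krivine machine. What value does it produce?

[0] <T=(((λz. z) -1) * (4 - 4)), E=∅, St=∅>
[1] <T=((λz. z) -1), E=∅, St=[mulR]>
[2] <T=(λz. z), E=∅, St=[thunk :: mulR]>
[3] <T=z, E={z↦thunk(-1, ∅)}, St=[mulR]>
[4] <T=-1, E=∅, St=[mulR]>
[5] <T=(4 - 4), E=∅, St=[mulL(-1)]>
[6] <T=4, E=∅, St=[subR :: mulL(-1)]>
[7] <T=4, E=∅, St=[subL(4) :: mulL(-1)]>
→ final value 0

Answer: 0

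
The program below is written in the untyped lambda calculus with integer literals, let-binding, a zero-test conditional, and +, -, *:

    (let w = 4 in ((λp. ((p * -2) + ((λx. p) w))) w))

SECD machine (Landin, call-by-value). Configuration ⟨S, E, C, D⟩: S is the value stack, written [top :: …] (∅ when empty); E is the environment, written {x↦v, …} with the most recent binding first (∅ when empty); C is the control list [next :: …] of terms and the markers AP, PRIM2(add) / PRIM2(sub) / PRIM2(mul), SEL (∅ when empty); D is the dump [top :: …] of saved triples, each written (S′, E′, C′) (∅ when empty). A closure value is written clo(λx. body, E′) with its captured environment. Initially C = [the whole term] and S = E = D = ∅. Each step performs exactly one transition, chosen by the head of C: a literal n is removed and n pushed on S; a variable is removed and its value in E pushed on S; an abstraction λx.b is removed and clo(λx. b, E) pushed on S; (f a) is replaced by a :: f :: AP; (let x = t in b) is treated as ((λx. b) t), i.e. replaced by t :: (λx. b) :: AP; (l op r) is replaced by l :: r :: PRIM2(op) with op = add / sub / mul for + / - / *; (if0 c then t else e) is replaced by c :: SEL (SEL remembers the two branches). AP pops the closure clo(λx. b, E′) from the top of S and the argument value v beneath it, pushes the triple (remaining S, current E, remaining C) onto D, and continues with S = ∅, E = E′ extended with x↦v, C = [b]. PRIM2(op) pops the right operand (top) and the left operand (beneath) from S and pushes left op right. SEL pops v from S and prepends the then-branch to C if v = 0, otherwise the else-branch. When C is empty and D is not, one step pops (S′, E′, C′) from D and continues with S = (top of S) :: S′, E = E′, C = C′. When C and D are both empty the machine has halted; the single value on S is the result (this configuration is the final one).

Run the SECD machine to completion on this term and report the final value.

Answer: -4

Execution trace:
t=0: [S=∅ | E=∅ | C=[(let w = 4 in ((λp. ((p * -2) + ((λx. p) w))) w))] | D=∅]
t=1: [S=∅ | E=∅ | C=[4 :: (λw. ((λp. ((p * -2) + ((λx. p) w))) w)) :: AP] | D=∅]
t=2: [S=[4] | E=∅ | C=[(λw. ((λp. ((p * -2) + ((λx. p) w))) w)) :: AP] | D=∅]
t=3: [S=[clo(λw. ((λp. ((p * -2) + ((λx. p) w))) w), ∅) :: 4] | E=∅ | C=[AP] | D=∅]
t=4: [S=∅ | E={w↦4} | C=[((λp. ((p * -2) + ((λx. p) w))) w)] | D=[(∅, ∅, ∅)]]
t=5: [S=∅ | E={w↦4} | C=[w :: (λp. ((p * -2) + ((λx. p) w))) :: AP] | D=[(∅, ∅, ∅)]]
t=6: [S=[4] | E={w↦4} | C=[(λp. ((p * -2) + ((λx. p) w))) :: AP] | D=[(∅, ∅, ∅)]]
t=7: [S=[clo(λp. ((p * -2) + ((λx. p) w)), {w↦4}) :: 4] | E={w↦4} | C=[AP] | D=[(∅, ∅, ∅)]]
t=8: [S=∅ | E={p↦4, w↦4} | C=[((p * -2) + ((λx. p) w))] | D=[(∅, {w↦4}, ∅) :: (∅, ∅, ∅)]]
t=9: [S=∅ | E={p↦4, w↦4} | C=[(p * -2) :: ((λx. p) w) :: PRIM2(add)] | D=[(∅, {w↦4}, ∅) :: (∅, ∅, ∅)]]
t=10: [S=∅ | E={p↦4, w↦4} | C=[p :: -2 :: PRIM2(mul) :: ((λx. p) w) :: PRIM2(add)] | D=[(∅, {w↦4}, ∅) :: (∅, ∅, ∅)]]
t=11: [S=[4] | E={p↦4, w↦4} | C=[-2 :: PRIM2(mul) :: ((λx. p) w) :: PRIM2(add)] | D=[(∅, {w↦4}, ∅) :: (∅, ∅, ∅)]]
t=12: [S=[-2 :: 4] | E={p↦4, w↦4} | C=[PRIM2(mul) :: ((λx. p) w) :: PRIM2(add)] | D=[(∅, {w↦4}, ∅) :: (∅, ∅, ∅)]]
t=13: [S=[-8] | E={p↦4, w↦4} | C=[((λx. p) w) :: PRIM2(add)] | D=[(∅, {w↦4}, ∅) :: (∅, ∅, ∅)]]
t=14: [S=[-8] | E={p↦4, w↦4} | C=[w :: (λx. p) :: AP :: PRIM2(add)] | D=[(∅, {w↦4}, ∅) :: (∅, ∅, ∅)]]
t=15: [S=[4 :: -8] | E={p↦4, w↦4} | C=[(λx. p) :: AP :: PRIM2(add)] | D=[(∅, {w↦4}, ∅) :: (∅, ∅, ∅)]]
t=16: [S=[clo(λx. p, {p↦4, w↦4}) :: 4 :: -8] | E={p↦4, w↦4} | C=[AP :: PRIM2(add)] | D=[(∅, {w↦4}, ∅) :: (∅, ∅, ∅)]]
t=17: [S=∅ | E={x↦4, p↦4, w↦4} | C=[p] | D=[([-8], {p↦4, w↦4}, [PRIM2(add)]) :: (∅, {w↦4}, ∅) :: (∅, ∅, ∅)]]
t=18: [S=[4] | E={x↦4, p↦4, w↦4} | C=∅ | D=[([-8], {p↦4, w↦4}, [PRIM2(add)]) :: (∅, {w↦4}, ∅) :: (∅, ∅, ∅)]]
t=19: [S=[4 :: -8] | E={p↦4, w↦4} | C=[PRIM2(add)] | D=[(∅, {w↦4}, ∅) :: (∅, ∅, ∅)]]
t=20: [S=[-4] | E={p↦4, w↦4} | C=∅ | D=[(∅, {w↦4}, ∅) :: (∅, ∅, ∅)]]
t=21: [S=[-4] | E={w↦4} | C=∅ | D=[(∅, ∅, ∅)]]
t=22: [S=[-4] | E=∅ | C=∅ | D=∅]
→ final value -4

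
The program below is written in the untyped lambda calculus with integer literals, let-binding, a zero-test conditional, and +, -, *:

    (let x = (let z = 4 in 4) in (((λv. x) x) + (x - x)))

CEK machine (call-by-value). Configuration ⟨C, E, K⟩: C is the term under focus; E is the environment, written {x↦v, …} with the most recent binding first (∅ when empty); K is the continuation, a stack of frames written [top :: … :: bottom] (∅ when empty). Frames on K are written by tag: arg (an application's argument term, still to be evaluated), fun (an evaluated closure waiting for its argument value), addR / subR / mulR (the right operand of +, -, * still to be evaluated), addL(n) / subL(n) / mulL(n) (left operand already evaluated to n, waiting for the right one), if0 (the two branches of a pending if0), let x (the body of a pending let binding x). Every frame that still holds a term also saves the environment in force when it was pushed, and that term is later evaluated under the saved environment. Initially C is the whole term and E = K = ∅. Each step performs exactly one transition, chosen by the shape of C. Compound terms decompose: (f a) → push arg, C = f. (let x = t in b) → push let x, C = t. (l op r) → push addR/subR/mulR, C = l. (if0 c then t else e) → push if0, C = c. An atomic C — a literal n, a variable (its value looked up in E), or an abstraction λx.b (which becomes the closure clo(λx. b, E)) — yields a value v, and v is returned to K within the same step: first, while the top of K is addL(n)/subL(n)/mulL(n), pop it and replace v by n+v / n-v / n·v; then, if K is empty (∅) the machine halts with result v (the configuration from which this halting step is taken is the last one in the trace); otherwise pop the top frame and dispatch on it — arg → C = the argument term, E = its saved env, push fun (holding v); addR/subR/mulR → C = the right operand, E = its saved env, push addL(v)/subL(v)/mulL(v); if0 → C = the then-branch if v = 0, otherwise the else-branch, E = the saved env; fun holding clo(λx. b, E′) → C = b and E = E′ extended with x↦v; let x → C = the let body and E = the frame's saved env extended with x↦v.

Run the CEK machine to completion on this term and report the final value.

Answer: 4

Machine steps:
t=0: <C=(let x = (let z = 4 in 4) in (((λv. x) x) + (x - x))), E=∅, K=∅>
t=1: <C=(let z = 4 in 4), E=∅, K=[let x]>
t=2: <C=4, E=∅, K=[let z :: let x]>
t=3: <C=4, E={z↦4}, K=[let x]>
t=4: <C=(((λv. x) x) + (x - x)), E={x↦4}, K=∅>
t=5: <C=((λv. x) x), E={x↦4}, K=[addR]>
t=6: <C=(λv. x), E={x↦4}, K=[arg :: addR]>
t=7: <C=x, E={x↦4}, K=[fun :: addR]>
t=8: <C=x, E={v↦4, x↦4}, K=[addR]>
t=9: <C=(x - x), E={x↦4}, K=[addL(4)]>
t=10: <C=x, E={x↦4}, K=[subR :: addL(4)]>
t=11: <C=x, E={x↦4}, K=[subL(4) :: addL(4)]>
→ final value 4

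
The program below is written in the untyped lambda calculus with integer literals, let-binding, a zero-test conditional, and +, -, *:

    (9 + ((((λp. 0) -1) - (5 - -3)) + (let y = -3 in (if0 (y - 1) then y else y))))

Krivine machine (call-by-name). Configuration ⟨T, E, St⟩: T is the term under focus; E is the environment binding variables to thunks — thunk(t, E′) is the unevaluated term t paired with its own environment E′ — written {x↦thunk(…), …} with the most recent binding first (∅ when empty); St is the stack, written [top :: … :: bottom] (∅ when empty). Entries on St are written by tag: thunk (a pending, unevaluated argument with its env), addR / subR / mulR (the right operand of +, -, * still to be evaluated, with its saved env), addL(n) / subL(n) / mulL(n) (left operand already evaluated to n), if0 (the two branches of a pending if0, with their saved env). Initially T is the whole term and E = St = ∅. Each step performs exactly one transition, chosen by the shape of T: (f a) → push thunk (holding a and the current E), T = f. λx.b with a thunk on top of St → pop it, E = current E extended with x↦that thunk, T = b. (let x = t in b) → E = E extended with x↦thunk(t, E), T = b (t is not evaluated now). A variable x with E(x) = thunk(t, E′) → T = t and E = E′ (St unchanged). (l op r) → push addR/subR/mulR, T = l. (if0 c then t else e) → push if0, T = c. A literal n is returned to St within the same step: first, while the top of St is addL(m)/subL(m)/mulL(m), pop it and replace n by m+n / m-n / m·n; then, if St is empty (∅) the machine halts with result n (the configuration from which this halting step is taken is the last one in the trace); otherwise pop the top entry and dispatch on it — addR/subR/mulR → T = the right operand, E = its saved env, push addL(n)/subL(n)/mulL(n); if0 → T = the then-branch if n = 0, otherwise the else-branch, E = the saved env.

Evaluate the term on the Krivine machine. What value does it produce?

Answer: -2

Machine steps:
step 0: ⟨T=(9 + ((((λp. 0) -1) - (5 - -3)) + (let y = -3 in (if0 (y - 1) then y else y)))); E=∅; St=∅⟩
step 1: ⟨T=9; E=∅; St=[addR]⟩
step 2: ⟨T=((((λp. 0) -1) - (5 - -3)) + (let y = -3 in (if0 (y - 1) then y else y))); E=∅; St=[addL(9)]⟩
step 3: ⟨T=(((λp. 0) -1) - (5 - -3)); E=∅; St=[addR :: addL(9)]⟩
step 4: ⟨T=((λp. 0) -1); E=∅; St=[subR :: addR :: addL(9)]⟩
step 5: ⟨T=(λp. 0); E=∅; St=[thunk :: subR :: addR :: addL(9)]⟩
step 6: ⟨T=0; E={p↦thunk(-1, ∅)}; St=[subR :: addR :: addL(9)]⟩
step 7: ⟨T=(5 - -3); E=∅; St=[subL(0) :: addR :: addL(9)]⟩
step 8: ⟨T=5; E=∅; St=[subR :: subL(0) :: addR :: addL(9)]⟩
step 9: ⟨T=-3; E=∅; St=[subL(5) :: subL(0) :: addR :: addL(9)]⟩
step 10: ⟨T=(let y = -3 in (if0 (y - 1) then y else y)); E=∅; St=[addL(-8) :: addL(9)]⟩
step 11: ⟨T=(if0 (y - 1) then y else y); E={y↦thunk(-3, ∅)}; St=[addL(-8) :: addL(9)]⟩
step 12: ⟨T=(y - 1); E={y↦thunk(-3, ∅)}; St=[if0 :: addL(-8) :: addL(9)]⟩
step 13: ⟨T=y; E={y↦thunk(-3, ∅)}; St=[subR :: if0 :: addL(-8) :: addL(9)]⟩
step 14: ⟨T=-3; E=∅; St=[subR :: if0 :: addL(-8) :: addL(9)]⟩
step 15: ⟨T=1; E={y↦thunk(-3, ∅)}; St=[subL(-3) :: if0 :: addL(-8) :: addL(9)]⟩
step 16: ⟨T=y; E={y↦thunk(-3, ∅)}; St=[addL(-8) :: addL(9)]⟩
step 17: ⟨T=-3; E=∅; St=[addL(-8) :: addL(9)]⟩
→ final value -2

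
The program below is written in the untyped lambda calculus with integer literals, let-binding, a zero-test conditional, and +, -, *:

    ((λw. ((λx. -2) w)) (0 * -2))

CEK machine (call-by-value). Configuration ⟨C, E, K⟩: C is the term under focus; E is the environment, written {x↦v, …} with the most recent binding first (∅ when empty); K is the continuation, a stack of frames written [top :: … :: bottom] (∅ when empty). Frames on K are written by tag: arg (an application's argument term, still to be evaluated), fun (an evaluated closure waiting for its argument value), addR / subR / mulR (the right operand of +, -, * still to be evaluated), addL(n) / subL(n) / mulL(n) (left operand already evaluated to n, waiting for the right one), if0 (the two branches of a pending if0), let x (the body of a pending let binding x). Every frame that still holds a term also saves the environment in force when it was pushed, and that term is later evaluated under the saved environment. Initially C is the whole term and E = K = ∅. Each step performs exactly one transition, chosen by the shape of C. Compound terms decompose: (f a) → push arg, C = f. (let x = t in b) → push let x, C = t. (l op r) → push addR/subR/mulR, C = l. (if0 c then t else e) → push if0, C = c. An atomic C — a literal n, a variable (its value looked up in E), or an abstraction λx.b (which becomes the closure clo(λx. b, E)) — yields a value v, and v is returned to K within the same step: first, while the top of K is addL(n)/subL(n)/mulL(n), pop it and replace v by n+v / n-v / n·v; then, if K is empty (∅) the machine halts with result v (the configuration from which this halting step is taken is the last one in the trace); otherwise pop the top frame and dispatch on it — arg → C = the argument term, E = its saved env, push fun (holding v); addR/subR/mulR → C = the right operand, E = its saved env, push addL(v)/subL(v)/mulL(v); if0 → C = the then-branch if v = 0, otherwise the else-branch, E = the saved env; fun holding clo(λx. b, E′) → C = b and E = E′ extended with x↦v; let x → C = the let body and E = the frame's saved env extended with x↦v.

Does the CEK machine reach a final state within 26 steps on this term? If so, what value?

step 0: <C=((λw. ((λx. -2) w)) (0 * -2)), E=∅, K=∅>
step 1: <C=(λw. ((λx. -2) w)), E=∅, K=[arg]>
step 2: <C=(0 * -2), E=∅, K=[fun]>
step 3: <C=0, E=∅, K=[mulR :: fun]>
step 4: <C=-2, E=∅, K=[mulL(0) :: fun]>
step 5: <C=((λx. -2) w), E={w↦0}, K=∅>
step 6: <C=(λx. -2), E={w↦0}, K=[arg]>
step 7: <C=w, E={w↦0}, K=[fun]>
step 8: <C=-2, E={x↦0, w↦0}, K=∅>
→ final value -2

Answer: -2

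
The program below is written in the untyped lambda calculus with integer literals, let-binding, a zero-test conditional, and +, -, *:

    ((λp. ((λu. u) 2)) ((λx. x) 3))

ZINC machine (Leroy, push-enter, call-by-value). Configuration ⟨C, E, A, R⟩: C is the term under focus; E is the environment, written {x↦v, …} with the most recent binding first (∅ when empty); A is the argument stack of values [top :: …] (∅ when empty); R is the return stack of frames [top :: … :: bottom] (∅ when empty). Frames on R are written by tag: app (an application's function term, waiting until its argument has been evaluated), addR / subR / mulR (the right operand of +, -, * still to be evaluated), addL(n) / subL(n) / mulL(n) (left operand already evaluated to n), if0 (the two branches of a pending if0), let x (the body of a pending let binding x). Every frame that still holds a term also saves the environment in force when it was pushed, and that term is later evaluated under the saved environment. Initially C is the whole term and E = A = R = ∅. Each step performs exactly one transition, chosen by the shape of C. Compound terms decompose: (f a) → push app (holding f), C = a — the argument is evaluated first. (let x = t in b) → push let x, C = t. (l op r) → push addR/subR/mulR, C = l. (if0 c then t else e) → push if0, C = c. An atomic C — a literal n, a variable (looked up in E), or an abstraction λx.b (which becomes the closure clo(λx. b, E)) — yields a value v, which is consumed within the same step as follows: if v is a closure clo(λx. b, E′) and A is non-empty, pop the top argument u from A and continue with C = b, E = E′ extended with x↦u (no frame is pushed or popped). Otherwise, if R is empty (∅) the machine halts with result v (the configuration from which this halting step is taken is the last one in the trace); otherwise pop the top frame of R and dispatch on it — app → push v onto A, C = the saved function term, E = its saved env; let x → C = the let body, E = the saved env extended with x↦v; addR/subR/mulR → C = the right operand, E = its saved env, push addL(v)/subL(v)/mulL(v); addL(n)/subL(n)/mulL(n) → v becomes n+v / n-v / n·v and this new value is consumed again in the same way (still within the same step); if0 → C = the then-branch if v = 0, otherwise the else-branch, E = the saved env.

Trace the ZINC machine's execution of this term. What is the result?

Answer: 2

Derivation:
t=0: [C=((λp. ((λu. u) 2)) ((λx. x) 3)) | E=∅ | A=∅ | R=∅]
t=1: [C=((λx. x) 3) | E=∅ | A=∅ | R=[app]]
t=2: [C=3 | E=∅ | A=∅ | R=[app :: app]]
t=3: [C=(λx. x) | E=∅ | A=[3] | R=[app]]
t=4: [C=x | E={x↦3} | A=∅ | R=[app]]
t=5: [C=(λp. ((λu. u) 2)) | E=∅ | A=[3] | R=∅]
t=6: [C=((λu. u) 2) | E={p↦3} | A=∅ | R=∅]
t=7: [C=2 | E={p↦3} | A=∅ | R=[app]]
t=8: [C=(λu. u) | E={p↦3} | A=[2] | R=∅]
t=9: [C=u | E={u↦2, p↦3} | A=∅ | R=∅]
→ final value 2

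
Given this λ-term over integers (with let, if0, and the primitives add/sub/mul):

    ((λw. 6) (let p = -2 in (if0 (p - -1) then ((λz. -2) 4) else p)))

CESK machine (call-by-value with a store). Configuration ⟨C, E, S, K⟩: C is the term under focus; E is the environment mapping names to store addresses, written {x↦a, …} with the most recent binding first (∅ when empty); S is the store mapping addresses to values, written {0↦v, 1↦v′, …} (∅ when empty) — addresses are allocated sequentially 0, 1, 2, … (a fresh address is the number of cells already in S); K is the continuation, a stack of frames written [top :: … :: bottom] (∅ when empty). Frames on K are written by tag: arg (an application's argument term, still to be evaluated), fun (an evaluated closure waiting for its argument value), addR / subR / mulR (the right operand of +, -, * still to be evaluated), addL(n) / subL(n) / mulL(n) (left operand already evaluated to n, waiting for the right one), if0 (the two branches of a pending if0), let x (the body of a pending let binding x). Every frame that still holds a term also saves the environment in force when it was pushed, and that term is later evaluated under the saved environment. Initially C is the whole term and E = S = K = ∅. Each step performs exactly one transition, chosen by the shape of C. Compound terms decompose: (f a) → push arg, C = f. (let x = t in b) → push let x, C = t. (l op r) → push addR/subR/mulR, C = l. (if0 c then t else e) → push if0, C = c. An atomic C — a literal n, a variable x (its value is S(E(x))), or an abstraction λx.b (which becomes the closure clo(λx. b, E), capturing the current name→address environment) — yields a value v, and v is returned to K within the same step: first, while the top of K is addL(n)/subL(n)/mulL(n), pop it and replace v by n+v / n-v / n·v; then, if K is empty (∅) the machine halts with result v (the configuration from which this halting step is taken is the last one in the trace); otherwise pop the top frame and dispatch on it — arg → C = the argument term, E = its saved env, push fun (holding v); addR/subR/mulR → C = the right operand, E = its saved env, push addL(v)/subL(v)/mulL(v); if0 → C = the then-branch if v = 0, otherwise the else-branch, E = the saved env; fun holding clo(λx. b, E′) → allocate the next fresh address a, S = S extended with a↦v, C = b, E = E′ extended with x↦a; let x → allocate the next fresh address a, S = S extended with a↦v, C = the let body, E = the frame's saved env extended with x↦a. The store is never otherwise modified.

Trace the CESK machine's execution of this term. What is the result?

step 0: ⟨C=((λw. 6) (let p = -2 in (if0 (p - -1) then ((λz. -2) 4) else p))); E=∅; S=∅; K=∅⟩
step 1: ⟨C=(λw. 6); E=∅; S=∅; K=[arg]⟩
step 2: ⟨C=(let p = -2 in (if0 (p - -1) then ((λz. -2) 4) else p)); E=∅; S=∅; K=[fun]⟩
step 3: ⟨C=-2; E=∅; S=∅; K=[let p :: fun]⟩
step 4: ⟨C=(if0 (p - -1) then ((λz. -2) 4) else p); E={p↦0}; S={0↦-2}; K=[fun]⟩
step 5: ⟨C=(p - -1); E={p↦0}; S={0↦-2}; K=[if0 :: fun]⟩
step 6: ⟨C=p; E={p↦0}; S={0↦-2}; K=[subR :: if0 :: fun]⟩
step 7: ⟨C=-1; E={p↦0}; S={0↦-2}; K=[subL(-2) :: if0 :: fun]⟩
step 8: ⟨C=p; E={p↦0}; S={0↦-2}; K=[fun]⟩
step 9: ⟨C=6; E={w↦1}; S={0↦-2, 1↦-2}; K=∅⟩
→ final value 6

Answer: 6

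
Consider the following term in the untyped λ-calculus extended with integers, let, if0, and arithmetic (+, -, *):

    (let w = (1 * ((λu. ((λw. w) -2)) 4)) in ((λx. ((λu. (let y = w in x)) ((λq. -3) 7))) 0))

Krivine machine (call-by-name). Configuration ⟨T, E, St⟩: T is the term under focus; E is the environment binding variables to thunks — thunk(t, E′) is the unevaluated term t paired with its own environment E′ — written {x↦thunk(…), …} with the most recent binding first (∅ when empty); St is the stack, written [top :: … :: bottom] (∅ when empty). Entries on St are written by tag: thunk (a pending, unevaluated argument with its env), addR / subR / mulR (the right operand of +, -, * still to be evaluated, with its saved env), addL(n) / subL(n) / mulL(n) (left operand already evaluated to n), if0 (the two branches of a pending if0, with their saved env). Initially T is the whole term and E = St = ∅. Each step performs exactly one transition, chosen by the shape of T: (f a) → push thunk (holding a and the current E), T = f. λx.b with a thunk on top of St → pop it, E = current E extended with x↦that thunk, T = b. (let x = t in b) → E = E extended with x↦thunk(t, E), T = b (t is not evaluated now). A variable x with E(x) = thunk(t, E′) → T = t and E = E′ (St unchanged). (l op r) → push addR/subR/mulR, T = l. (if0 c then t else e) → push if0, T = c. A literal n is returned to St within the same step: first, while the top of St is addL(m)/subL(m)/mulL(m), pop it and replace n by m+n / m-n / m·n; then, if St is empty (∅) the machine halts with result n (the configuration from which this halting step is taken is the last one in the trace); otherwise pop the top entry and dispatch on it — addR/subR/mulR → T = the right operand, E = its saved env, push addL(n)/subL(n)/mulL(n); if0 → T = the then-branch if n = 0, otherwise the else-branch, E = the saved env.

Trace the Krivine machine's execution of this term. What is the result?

Answer: 0

Derivation:
step 0: <T=(let w = (1 * ((λu. ((λw. w) -2)) 4)) in ((λx. ((λu. (let y = w in x)) ((λq. -3) 7))) 0)), E=∅, St=∅>
step 1: <T=((λx. ((λu. (let y = w in x)) ((λq. -3) 7))) 0), E={w↦thunk((1 * ((λu. ((λw. w) -2)) 4)), ∅)}, St=∅>
step 2: <T=(λx. ((λu. (let y = w in x)) ((λq. -3) 7))), E={w↦thunk((1 * ((λu. ((λw. w) -2)) 4)), ∅)}, St=[thunk]>
step 3: <T=((λu. (let y = w in x)) ((λq. -3) 7)), E={x↦thunk(0, {w↦thunk((1 * ((λu. ((λw. w) -2)) 4)), ∅)}), w↦thunk((1 * ((λu. ((λw. w) -2)) 4)), ∅)}, St=∅>
step 4: <T=(λu. (let y = w in x)), E={x↦thunk(0, {w↦thunk((1 * ((λu. ((λw. w) -2)) 4)), ∅)}), w↦thunk((1 * ((λu. ((λw. w) -2)) 4)), ∅)}, St=[thunk]>
step 5: <T=(let y = w in x), E={u↦thunk(((λq. -3) 7), {x↦thunk(0, {w↦thunk((1 * ((λu. ((λw. w) -2)) 4)), ∅)}), w↦thunk((1 * ((λu. ((λw. w) -2)) 4)), ∅)}), x↦thunk(0, {w↦thunk((1 * ((λu. ((λw. w) -2)) 4)), ∅)}), w↦thunk((1 * ((λu. ((λw. w) -2)) 4)), ∅)}, St=∅>
step 6: <T=x, E={y↦thunk(w, {u↦thunk(((λq. -3) 7), {x↦thunk(0, {w↦thunk((1 * ((λu. ((λw. w) -2)) 4)), ∅)}), w↦thunk((1 * ((λu. ((λw. w) -2)) 4)), ∅)}), x↦thunk(0, {w↦thunk((1 * ((λu. ((λw. w) -2)) 4)), ∅)}), w↦thunk((1 * ((λu. ((λw. w) -2)) 4)), ∅)}), u↦thunk(((λq. -3) 7), {x↦thunk(0, {w↦thunk((1 * ((λu. ((λw. w) -2)) 4)), ∅)}), w↦thunk((1 * ((λu. ((λw. w) -2)) 4)), ∅)}), x↦thunk(0, {w↦thunk((1 * ((λu. ((λw. w) -2)) 4)), ∅)}), w↦thunk((1 * ((λu. ((λw. w) -2)) 4)), ∅)}, St=∅>
step 7: <T=0, E={w↦thunk((1 * ((λu. ((λw. w) -2)) 4)), ∅)}, St=∅>
→ final value 0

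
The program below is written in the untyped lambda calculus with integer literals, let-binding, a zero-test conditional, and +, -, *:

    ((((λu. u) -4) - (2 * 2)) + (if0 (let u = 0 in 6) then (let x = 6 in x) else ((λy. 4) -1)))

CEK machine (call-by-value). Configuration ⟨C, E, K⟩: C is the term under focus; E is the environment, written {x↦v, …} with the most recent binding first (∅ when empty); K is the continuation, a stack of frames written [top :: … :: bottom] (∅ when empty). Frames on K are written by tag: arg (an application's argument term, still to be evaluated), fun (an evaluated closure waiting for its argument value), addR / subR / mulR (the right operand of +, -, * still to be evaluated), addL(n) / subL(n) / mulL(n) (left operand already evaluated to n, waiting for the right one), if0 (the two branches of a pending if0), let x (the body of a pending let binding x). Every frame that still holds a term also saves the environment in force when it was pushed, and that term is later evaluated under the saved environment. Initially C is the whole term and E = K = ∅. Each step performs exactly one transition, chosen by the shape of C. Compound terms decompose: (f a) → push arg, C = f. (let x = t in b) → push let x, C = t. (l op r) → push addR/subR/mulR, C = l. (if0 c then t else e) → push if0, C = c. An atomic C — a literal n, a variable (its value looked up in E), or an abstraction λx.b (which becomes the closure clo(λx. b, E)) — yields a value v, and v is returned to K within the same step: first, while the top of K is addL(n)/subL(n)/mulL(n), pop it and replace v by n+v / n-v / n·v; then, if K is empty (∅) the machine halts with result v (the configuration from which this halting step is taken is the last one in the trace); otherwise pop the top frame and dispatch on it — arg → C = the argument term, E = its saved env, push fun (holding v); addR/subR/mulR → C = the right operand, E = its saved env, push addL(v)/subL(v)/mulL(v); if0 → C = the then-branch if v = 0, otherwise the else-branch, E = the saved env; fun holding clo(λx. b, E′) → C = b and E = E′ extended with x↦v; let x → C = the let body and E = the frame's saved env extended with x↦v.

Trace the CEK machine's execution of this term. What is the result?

0. ⟨C=((((λu. u) -4) - (2 * 2)) + (if0 (let u = 0 in 6) then (let x = 6 in x) else ((λy. 4) -1))); E=∅; K=∅⟩
1. ⟨C=(((λu. u) -4) - (2 * 2)); E=∅; K=[addR]⟩
2. ⟨C=((λu. u) -4); E=∅; K=[subR :: addR]⟩
3. ⟨C=(λu. u); E=∅; K=[arg :: subR :: addR]⟩
4. ⟨C=-4; E=∅; K=[fun :: subR :: addR]⟩
5. ⟨C=u; E={u↦-4}; K=[subR :: addR]⟩
6. ⟨C=(2 * 2); E=∅; K=[subL(-4) :: addR]⟩
7. ⟨C=2; E=∅; K=[mulR :: subL(-4) :: addR]⟩
8. ⟨C=2; E=∅; K=[mulL(2) :: subL(-4) :: addR]⟩
9. ⟨C=(if0 (let u = 0 in 6) then (let x = 6 in x) else ((λy. 4) -1)); E=∅; K=[addL(-8)]⟩
10. ⟨C=(let u = 0 in 6); E=∅; K=[if0 :: addL(-8)]⟩
11. ⟨C=0; E=∅; K=[let u :: if0 :: addL(-8)]⟩
12. ⟨C=6; E={u↦0}; K=[if0 :: addL(-8)]⟩
13. ⟨C=((λy. 4) -1); E=∅; K=[addL(-8)]⟩
14. ⟨C=(λy. 4); E=∅; K=[arg :: addL(-8)]⟩
15. ⟨C=-1; E=∅; K=[fun :: addL(-8)]⟩
16. ⟨C=4; E={y↦-1}; K=[addL(-8)]⟩
→ final value -4

Answer: -4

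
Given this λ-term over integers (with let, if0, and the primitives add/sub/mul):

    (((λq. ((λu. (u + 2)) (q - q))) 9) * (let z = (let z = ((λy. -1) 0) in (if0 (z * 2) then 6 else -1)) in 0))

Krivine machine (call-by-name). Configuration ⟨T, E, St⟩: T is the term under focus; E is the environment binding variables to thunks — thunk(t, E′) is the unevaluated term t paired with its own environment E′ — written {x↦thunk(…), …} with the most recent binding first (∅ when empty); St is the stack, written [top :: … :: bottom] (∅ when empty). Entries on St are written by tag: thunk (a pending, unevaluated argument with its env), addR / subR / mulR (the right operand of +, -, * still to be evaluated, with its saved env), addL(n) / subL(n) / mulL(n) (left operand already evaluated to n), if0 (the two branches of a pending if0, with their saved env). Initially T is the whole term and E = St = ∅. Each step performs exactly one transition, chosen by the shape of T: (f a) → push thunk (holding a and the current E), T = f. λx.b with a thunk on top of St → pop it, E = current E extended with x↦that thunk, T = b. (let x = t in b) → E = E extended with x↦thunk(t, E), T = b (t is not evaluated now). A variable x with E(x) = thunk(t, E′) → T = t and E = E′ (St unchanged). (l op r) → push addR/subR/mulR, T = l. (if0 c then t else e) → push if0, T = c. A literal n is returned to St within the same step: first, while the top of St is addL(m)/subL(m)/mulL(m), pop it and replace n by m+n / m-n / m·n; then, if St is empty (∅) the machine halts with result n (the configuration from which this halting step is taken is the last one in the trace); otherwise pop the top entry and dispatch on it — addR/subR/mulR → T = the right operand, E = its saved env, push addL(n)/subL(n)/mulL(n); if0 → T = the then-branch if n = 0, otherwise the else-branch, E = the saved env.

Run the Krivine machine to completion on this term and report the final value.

0. ⟨T=(((λq. ((λu. (u + 2)) (q - q))) 9) * (let z = (let z = ((λy. -1) 0) in (if0 (z * 2) then 6 else -1)) in 0)); E=∅; St=∅⟩
1. ⟨T=((λq. ((λu. (u + 2)) (q - q))) 9); E=∅; St=[mulR]⟩
2. ⟨T=(λq. ((λu. (u + 2)) (q - q))); E=∅; St=[thunk :: mulR]⟩
3. ⟨T=((λu. (u + 2)) (q - q)); E={q↦thunk(9, ∅)}; St=[mulR]⟩
4. ⟨T=(λu. (u + 2)); E={q↦thunk(9, ∅)}; St=[thunk :: mulR]⟩
5. ⟨T=(u + 2); E={u↦thunk((q - q), {q↦thunk(9, ∅)}), q↦thunk(9, ∅)}; St=[mulR]⟩
6. ⟨T=u; E={u↦thunk((q - q), {q↦thunk(9, ∅)}), q↦thunk(9, ∅)}; St=[addR :: mulR]⟩
7. ⟨T=(q - q); E={q↦thunk(9, ∅)}; St=[addR :: mulR]⟩
8. ⟨T=q; E={q↦thunk(9, ∅)}; St=[subR :: addR :: mulR]⟩
9. ⟨T=9; E=∅; St=[subR :: addR :: mulR]⟩
10. ⟨T=q; E={q↦thunk(9, ∅)}; St=[subL(9) :: addR :: mulR]⟩
11. ⟨T=9; E=∅; St=[subL(9) :: addR :: mulR]⟩
12. ⟨T=2; E={u↦thunk((q - q), {q↦thunk(9, ∅)}), q↦thunk(9, ∅)}; St=[addL(0) :: mulR]⟩
13. ⟨T=(let z = (let z = ((λy. -1) 0) in (if0 (z * 2) then 6 else -1)) in 0); E=∅; St=[mulL(2)]⟩
14. ⟨T=0; E={z↦thunk((let z = ((λy. -1) 0) in (if0 (z * 2) then 6 else -1)), ∅)}; St=[mulL(2)]⟩
→ final value 0

Answer: 0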